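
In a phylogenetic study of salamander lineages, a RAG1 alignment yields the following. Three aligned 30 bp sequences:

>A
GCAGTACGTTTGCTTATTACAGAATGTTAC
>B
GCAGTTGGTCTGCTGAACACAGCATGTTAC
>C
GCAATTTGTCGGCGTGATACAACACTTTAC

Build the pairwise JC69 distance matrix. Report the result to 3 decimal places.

d(A,B) = 0.280, d(A,C) = 0.572, d(B,C) = 0.441

A–B: 7/30 sites differ → p ≈ 0.233333, d = −0.75 ln(1 − 0.311111) = 0.279506 ≈ 0.280.
A–C: 12/30 sites differ → p = 0.4, d = −0.75 ln(1 − 0.533333) = 0.571605 ≈ 0.572.
B–C: 10/30 sites differ → p ≈ 0.333333, d = −0.75 ln(1 − 0.444444) = 0.440839 ≈ 0.441.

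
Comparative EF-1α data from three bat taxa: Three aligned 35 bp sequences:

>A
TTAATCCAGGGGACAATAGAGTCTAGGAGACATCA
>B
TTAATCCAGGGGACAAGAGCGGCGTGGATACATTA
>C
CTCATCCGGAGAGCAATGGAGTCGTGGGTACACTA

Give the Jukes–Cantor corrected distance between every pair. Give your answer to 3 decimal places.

A–B: 7/35 sites differ → p = 0.2, d = −0.75 ln(1 − 0.266667) = 0.232617 ≈ 0.233.
A–C: 13/35 sites differ → p ≈ 0.371429, d = −0.75 ln(1 − 0.495239) = 0.512753 ≈ 0.513.
B–C: 12/35 sites differ → p ≈ 0.342857, d = −0.75 ln(1 − 0.457143) = 0.458182 ≈ 0.458.

d(A,B) = 0.233, d(A,C) = 0.513, d(B,C) = 0.458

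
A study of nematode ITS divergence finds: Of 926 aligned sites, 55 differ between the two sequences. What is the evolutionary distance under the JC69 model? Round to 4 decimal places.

0.0619

p = 55/926 ≈ 0.059395.
d = −(3/4) ln(1 − 4p/3) = −0.75 ln(1 − 0.079193) = −0.75 ln(0.920807)
  = −0.75 × (-0.082505) = 0.061879 substitutions/site.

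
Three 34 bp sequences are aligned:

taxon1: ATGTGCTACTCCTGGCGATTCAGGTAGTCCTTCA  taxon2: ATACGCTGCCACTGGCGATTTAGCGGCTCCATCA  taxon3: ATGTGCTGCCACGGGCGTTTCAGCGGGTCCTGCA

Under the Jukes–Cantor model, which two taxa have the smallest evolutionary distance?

taxon2 and taxon3

taxon1–taxon2: 11/34 differ, p = 0.324, d = 0.423.
taxon1–taxon3: 9/34 differ, p = 0.265, d = 0.326.
taxon2–taxon3: 8/34 differ, p = 0.235, d = 0.282.
The smallest distance is between taxon2 and taxon3.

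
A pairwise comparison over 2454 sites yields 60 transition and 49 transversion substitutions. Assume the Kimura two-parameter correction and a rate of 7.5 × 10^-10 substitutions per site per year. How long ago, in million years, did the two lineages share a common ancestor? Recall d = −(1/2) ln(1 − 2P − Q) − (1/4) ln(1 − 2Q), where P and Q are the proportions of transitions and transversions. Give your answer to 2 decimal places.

30.58

P = 60/2454 ≈ 0.02445 and Q = 49/2454 ≈ 0.019967.
Under the Kimura two-parameter model, d = −½ ln(1 − 2P − Q) − ¼ ln(1 − 2Q).
1 − 2P − Q = 0.931133, giving −½ ln(0.931133) = 0.035677.
1 − 2Q = 0.960066, giving −¼ ln(0.960066) = 0.010188.
d = 0.035677 + 0.010188 = 0.045865.
Under a molecular clock d = 2μt, so t = d/(2μ) = 0.045865 / (2 × 7.5 × 10^-10) = 30.58 million years.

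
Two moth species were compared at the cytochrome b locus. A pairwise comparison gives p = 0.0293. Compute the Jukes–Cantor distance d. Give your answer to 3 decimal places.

d = −(3/4) ln(1 − 4p/3) = −0.75 ln(1 − 0.039067) = −0.75 ln(0.960933)
  = −0.75 × (-0.039851) = 0.029888 substitutions/site.

0.030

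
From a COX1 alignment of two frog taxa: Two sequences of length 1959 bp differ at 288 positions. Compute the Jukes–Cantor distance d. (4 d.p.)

0.1636

p = 288/1959 ≈ 0.147014.
d = −(3/4) ln(1 − 4p/3) = −0.75 ln(1 − 0.196019) = −0.75 ln(0.803981)
  = −0.75 × (-0.218180) = 0.163635 substitutions/site.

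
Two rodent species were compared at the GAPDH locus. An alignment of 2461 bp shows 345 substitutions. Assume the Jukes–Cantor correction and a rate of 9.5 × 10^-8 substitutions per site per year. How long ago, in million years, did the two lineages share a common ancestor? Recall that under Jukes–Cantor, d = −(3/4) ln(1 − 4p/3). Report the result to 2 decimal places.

0.82

p = 345/2461 ≈ 0.140187.
d = −(3/4) ln(1 − 4p/3) = −0.75 ln(1 − 0.186916) = −0.75 ln(0.813084)
  = −0.75 × (-0.206921) = 0.155191 substitutions/site.
Under a molecular clock d = 2μt, so t = d/(2μ) = 0.155191 / (2 × 9.5 × 10^-8) = 0.82 million years.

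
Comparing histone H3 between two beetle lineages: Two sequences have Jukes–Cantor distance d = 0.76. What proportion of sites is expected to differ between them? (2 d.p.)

0.48

p = (3/4)(1 − e^(−4d/3)) = 0.75 × (1 − e^(-1.013333)) = 0.75 × (1 − 0.363007) = 0.477745.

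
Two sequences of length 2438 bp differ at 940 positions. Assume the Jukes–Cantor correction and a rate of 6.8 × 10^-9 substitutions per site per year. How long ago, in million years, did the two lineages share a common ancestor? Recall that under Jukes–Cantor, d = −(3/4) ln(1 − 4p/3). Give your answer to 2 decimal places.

39.80

p = 940/2438 ≈ 0.385562.
d = −(3/4) ln(1 − 4p/3) = −0.75 ln(1 − 0.514083) = −0.75 ln(0.485917)
  = −0.75 × (-0.721717) = 0.541288 substitutions/site.
Under a molecular clock d = 2μt, so t = d/(2μ) = 0.541288 / (2 × 6.8 × 10^-9) = 39.80 million years.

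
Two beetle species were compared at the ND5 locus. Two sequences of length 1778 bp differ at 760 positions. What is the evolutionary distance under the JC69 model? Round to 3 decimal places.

0.633

p = 760/1778 ≈ 0.427447.
d = −(3/4) ln(1 − 4p/3) = −0.75 ln(1 − 0.569929) = −0.75 ln(0.430071)
  = −0.75 × (-0.843805) = 0.632854 substitutions/site.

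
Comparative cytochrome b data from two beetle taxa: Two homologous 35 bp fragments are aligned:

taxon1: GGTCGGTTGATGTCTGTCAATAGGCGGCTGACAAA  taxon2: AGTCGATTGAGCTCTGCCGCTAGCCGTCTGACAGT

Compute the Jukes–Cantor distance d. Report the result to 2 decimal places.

The sequences differ at 11 of 35 sites, so p = 11/35 ≈ 0.314286.
d = −(3/4) ln(1 − 4p/3) = −0.75 ln(1 − 0.419048) = −0.75 ln(0.580952)
  = −0.75 × (-0.543087) = 0.407315 substitutions/site.

0.41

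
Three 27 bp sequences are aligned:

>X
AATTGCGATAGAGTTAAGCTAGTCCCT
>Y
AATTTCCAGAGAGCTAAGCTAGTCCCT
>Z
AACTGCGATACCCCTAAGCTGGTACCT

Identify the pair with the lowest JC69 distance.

X and Y

X–Y: 4/27 differ, p = 0.148, d = 0.165.
X–Z: 7/27 differ, p = 0.259, d = 0.318.
Y–Z: 9/27 differ, p = 0.333, d = 0.441.
The smallest distance is between X and Y.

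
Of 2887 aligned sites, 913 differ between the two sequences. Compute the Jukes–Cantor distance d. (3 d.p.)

0.411

p = 913/2887 ≈ 0.316245.
d = −(3/4) ln(1 − 4p/3) = −0.75 ln(1 − 0.42166) = −0.75 ln(0.57834)
  = −0.75 × (-0.547593) = 0.410695 substitutions/site.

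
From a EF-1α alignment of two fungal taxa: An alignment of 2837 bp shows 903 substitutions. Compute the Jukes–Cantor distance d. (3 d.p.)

0.414

p = 903/2837 ≈ 0.318294.
d = −(3/4) ln(1 − 4p/3) = −0.75 ln(1 − 0.424392) = −0.75 ln(0.575608)
  = −0.75 × (-0.552328) = 0.414246 substitutions/site.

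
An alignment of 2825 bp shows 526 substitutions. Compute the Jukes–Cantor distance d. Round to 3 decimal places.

0.214

p = 526/2825 ≈ 0.186195.
d = −(3/4) ln(1 − 4p/3) = −0.75 ln(1 − 0.24826) = −0.75 ln(0.75174)
  = −0.75 × (-0.285365) = 0.214024 substitutions/site.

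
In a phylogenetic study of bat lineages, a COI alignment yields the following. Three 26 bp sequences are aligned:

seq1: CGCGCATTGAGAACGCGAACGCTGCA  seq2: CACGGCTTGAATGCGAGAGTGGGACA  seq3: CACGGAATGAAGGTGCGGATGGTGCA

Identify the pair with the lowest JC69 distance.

seq2 and seq3

seq1–seq2: 12/26 differ, p = 0.462, d = 0.717.
seq1–seq3: 10/26 differ, p = 0.385, d = 0.539.
seq2–seq3: 9/26 differ, p = 0.346, d = 0.464.
The smallest distance is between seq2 and seq3.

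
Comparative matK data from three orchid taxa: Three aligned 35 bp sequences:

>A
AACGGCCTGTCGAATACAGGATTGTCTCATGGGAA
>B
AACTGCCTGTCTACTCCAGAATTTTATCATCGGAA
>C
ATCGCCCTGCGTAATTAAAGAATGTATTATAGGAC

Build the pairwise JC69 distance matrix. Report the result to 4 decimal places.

d(A,B) = 0.2726, d(A,C) = 0.5128, d(B,C) = 0.6355

A–B: 8/35 sites differ → p ≈ 0.228571, d = −0.75 ln(1 − 0.304761) = 0.272625 ≈ 0.2726.
A–C: 13/35 sites differ → p ≈ 0.371429, d = −0.75 ln(1 − 0.495239) = 0.512753 ≈ 0.5128.
B–C: 15/35 sites differ → p ≈ 0.428571, d = −0.75 ln(1 − 0.571428) = 0.635472 ≈ 0.6355.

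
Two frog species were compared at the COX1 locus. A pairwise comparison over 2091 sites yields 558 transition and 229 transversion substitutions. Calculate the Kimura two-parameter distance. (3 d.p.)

0.577

P = 558/2091 ≈ 0.266858 and Q = 229/2091 ≈ 0.109517.
Under the Kimura two-parameter model, d = −½ ln(1 − 2P − Q) − ¼ ln(1 − 2Q).
1 − 2P − Q = 0.356767, giving −½ ln(0.356767) = 0.515336.
1 − 2Q = 0.780966, giving −¼ ln(0.780966) = 0.061806.
d = 0.515336 + 0.061806 = 0.577142.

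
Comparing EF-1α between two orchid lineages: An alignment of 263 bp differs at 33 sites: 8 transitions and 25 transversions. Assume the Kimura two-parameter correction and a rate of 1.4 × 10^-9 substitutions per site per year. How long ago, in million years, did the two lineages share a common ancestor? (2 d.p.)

P = 8/263 ≈ 0.030418 and Q = 25/263 ≈ 0.095057.
Under the Kimura two-parameter model, d = −½ ln(1 − 2P − Q) − ¼ ln(1 − 2Q).
1 − 2P − Q = 0.844107, giving −½ ln(0.844107) = 0.084738.
1 − 2Q = 0.809886, giving −¼ ln(0.809886) = 0.052715.
d = 0.084738 + 0.052715 = 0.137453.
Under a molecular clock d = 2μt, so t = d/(2μ) = 0.137453 / (2 × 1.4 × 10^-9) = 49.09 million years.

49.09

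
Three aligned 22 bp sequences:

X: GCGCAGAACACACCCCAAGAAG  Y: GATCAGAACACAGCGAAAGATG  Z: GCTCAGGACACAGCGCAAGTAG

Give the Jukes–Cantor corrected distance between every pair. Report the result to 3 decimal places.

d(X,Y) = 0.339, d(X,Z) = 0.271, d(Y,Z) = 0.271

X–Y: 6/22 sites differ → p ≈ 0.272727, d = −0.75 ln(1 − 0.363636) = 0.338988 ≈ 0.339.
X–Z: 5/22 sites differ → p ≈ 0.227273, d = −0.75 ln(1 − 0.303031) = 0.270761 ≈ 0.271.
Y–Z: 5/22 sites differ → p ≈ 0.227273, d = −0.75 ln(1 − 0.303031) = 0.270761 ≈ 0.271.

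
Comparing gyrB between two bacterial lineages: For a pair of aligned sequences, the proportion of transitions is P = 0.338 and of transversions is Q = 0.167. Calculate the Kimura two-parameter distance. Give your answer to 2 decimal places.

1.03

Under the Kimura two-parameter model, d = −½ ln(1 − 2P − Q) − ¼ ln(1 − 2Q).
1 − 2P − Q = 0.157, giving −½ ln(0.157) = 0.925755.
1 − 2Q = 0.666, giving −¼ ln(0.666) = 0.101616.
d = 0.925755 + 0.101616 = 1.027371.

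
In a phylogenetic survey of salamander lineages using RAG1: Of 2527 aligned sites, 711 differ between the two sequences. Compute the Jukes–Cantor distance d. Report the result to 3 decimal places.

0.353

p = 711/2527 ≈ 0.281361.
d = −(3/4) ln(1 − 4p/3) = −0.75 ln(1 − 0.375148) = −0.75 ln(0.624852)
  = −0.75 × (-0.470240) = 0.352680 substitutions/site.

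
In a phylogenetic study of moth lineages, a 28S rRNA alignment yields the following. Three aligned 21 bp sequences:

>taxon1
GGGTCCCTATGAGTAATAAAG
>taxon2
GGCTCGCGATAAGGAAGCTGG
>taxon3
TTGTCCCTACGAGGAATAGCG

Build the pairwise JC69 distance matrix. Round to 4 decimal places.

d(taxon1,taxon2) = 0.6355, d(taxon1,taxon3) = 0.3597, d(taxon2,taxon3) = 0.8990

taxon1–taxon2: 9/21 sites differ → p ≈ 0.428571, d = −0.75 ln(1 − 0.571428) = 0.635472 ≈ 0.6355.
taxon1–taxon3: 6/21 sites differ → p ≈ 0.285714, d = −0.75 ln(1 − 0.380952) = 0.359679 ≈ 0.3597.
taxon2–taxon3: 11/21 sites differ → p ≈ 0.52381, d = −0.75 ln(1 − 0.698413) = 0.899023 ≈ 0.8990.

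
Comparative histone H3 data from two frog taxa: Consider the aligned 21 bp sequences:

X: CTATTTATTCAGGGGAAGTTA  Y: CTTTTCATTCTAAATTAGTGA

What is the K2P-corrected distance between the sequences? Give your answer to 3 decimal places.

Of 21 sites, 4 differences are transitions and 5 are transversions, so P = 4/21 ≈ 0.190476 and Q = 5/21 ≈ 0.238095.
Under the Kimura two-parameter model, d = −½ ln(1 − 2P − Q) − ¼ ln(1 − 2Q).
1 − 2P − Q = 0.380953, giving −½ ln(0.380953) = 0.482540.
1 − 2Q = 0.52381, giving −¼ ln(0.52381) = 0.161657.
d = 0.482540 + 0.161657 = 0.644197.

0.644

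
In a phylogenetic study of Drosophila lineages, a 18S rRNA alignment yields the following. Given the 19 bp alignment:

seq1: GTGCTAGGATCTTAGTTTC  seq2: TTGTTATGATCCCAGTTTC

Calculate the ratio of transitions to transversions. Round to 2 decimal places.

1.50

Transitions are A↔G and C↔T; transversions are all other mismatches.
Transitions: 3. Transversions: 2.
R = 3/2 = 1.50.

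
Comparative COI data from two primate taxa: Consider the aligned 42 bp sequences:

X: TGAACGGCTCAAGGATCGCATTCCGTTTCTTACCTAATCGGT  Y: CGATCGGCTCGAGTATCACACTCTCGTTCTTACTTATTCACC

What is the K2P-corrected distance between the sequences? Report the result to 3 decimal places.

0.455

Of 42 sites, 8 differences are transitions and 6 are transversions, so P = 8/42 ≈ 0.190476 and Q = 6/42 ≈ 0.142857.
Under the Kimura two-parameter model, d = −½ ln(1 − 2P − Q) − ¼ ln(1 − 2Q).
1 − 2P − Q = 0.476191, giving −½ ln(0.476191) = 0.370968.
1 − 2Q = 0.714286, giving −¼ ln(0.714286) = 0.084118.
d = 0.370968 + 0.084118 = 0.455086.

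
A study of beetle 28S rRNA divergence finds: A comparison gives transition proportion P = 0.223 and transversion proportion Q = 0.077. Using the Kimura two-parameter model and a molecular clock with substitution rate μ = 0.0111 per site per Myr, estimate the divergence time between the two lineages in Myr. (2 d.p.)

18.56

Under the Kimura two-parameter model, d = −½ ln(1 − 2P − Q) − ¼ ln(1 − 2Q).
1 − 2P − Q = 0.477, giving −½ ln(0.477) = 0.370119.
1 − 2Q = 0.846, giving −¼ ln(0.846) = 0.041809.
d = 0.370119 + 0.041809 = 0.411928.
Under a molecular clock d = 2μt, so t = d/(2μ) = 0.411928 / (2 × 0.0111) = 18.56 Myr.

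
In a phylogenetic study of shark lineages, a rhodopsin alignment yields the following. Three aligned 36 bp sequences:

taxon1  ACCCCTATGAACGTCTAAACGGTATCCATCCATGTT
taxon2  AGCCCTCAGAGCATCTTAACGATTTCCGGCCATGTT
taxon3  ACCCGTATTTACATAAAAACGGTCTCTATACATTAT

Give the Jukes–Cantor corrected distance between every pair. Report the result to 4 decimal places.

d(taxon1,taxon2) = 0.3470, d(taxon1,taxon3) = 0.3924, d(taxon2,taxon3) = 0.8240

taxon1–taxon2: 10/36 sites differ → p ≈ 0.277778, d = −0.75 ln(1 − 0.370371) = 0.346968 ≈ 0.3470.
taxon1–taxon3: 11/36 sites differ → p ≈ 0.305556, d = −0.75 ln(1 − 0.407408) = 0.392437 ≈ 0.3924.
taxon2–taxon3: 18/36 sites differ → p = 0.5, d = −0.75 ln(1 − 0.666667) = 0.823960 ≈ 0.8240.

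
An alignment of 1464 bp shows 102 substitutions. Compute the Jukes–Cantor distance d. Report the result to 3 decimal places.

p = 102/1464 ≈ 0.069672.
d = −(3/4) ln(1 − 4p/3) = −0.75 ln(1 − 0.092896) = −0.75 ln(0.907104)
  = −0.75 × (-0.097498) = 0.073124 substitutions/site.

0.073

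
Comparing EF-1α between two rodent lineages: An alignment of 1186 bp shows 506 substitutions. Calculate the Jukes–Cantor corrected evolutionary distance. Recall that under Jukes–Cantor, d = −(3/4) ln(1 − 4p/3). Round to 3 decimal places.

p = 506/1186 ≈ 0.426644.
d = −(3/4) ln(1 − 4p/3) = −0.75 ln(1 − 0.568859) = −0.75 ln(0.431141)
  = −0.75 × (-0.841320) = 0.630990 substitutions/site.

0.631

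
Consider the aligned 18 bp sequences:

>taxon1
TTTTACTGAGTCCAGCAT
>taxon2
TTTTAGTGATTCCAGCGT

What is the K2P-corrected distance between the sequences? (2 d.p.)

0.19

Of 18 sites, 1 differences are transitions and 2 are transversions, so P = 1/18 ≈ 0.055556 and Q = 2/18 ≈ 0.111111.
Under the Kimura two-parameter model, d = −½ ln(1 − 2P − Q) − ¼ ln(1 − 2Q).
1 − 2P − Q = 0.777777, giving −½ ln(0.777777) = 0.125658.
1 − 2Q = 0.777778, giving −¼ ln(0.777778) = 0.062829.
d = 0.125658 + 0.062829 = 0.188487.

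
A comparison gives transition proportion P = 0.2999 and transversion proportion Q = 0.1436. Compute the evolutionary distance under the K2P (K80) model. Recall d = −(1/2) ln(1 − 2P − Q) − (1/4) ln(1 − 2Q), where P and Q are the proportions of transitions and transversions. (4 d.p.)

0.7648

Under the Kimura two-parameter model, d = −½ ln(1 − 2P − Q) − ¼ ln(1 − 2Q).
1 − 2P − Q = 0.2566, giving −½ ln(0.2566) = 0.680118.
1 − 2Q = 0.7128, giving −¼ ln(0.7128) = 0.084639.
d = 0.680118 + 0.084639 = 0.764757.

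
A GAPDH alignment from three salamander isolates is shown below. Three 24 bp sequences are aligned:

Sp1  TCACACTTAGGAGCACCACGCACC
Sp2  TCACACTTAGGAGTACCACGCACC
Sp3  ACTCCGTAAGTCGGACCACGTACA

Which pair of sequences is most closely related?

Sp1 and Sp2

Sp1–Sp2: 1/24 differ, p = 0.042, d = 0.043.
Sp1–Sp3: 10/24 differ, p = 0.417, d = 0.608.
Sp2–Sp3: 10/24 differ, p = 0.417, d = 0.608.
The smallest distance is between Sp1 and Sp2.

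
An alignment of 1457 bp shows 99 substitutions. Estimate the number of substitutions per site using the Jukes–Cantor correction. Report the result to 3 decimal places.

0.071

p = 99/1457 ≈ 0.067948.
d = −(3/4) ln(1 − 4p/3) = −0.75 ln(1 − 0.090597) = −0.75 ln(0.909403)
  = −0.75 × (-0.094967) = 0.071225 substitutions/site.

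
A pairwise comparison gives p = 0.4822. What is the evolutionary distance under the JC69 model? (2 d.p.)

d = −(3/4) ln(1 − 4p/3) = −0.75 ln(1 − 0.642933) = −0.75 ln(0.357067)
  = −0.75 × (-1.029832) = 0.772374 substitutions/site.

0.77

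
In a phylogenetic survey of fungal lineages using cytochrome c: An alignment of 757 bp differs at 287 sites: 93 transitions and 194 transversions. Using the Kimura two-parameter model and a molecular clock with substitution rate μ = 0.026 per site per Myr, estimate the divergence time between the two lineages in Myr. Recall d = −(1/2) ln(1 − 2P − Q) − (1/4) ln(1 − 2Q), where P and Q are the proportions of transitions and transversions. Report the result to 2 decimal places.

P = 93/757 ≈ 0.122853 and Q = 194/757 ≈ 0.256275.
Under the Kimura two-parameter model, d = −½ ln(1 − 2P − Q) − ¼ ln(1 − 2Q).
1 − 2P − Q = 0.498019, giving −½ ln(0.498019) = 0.348559.
1 − 2Q = 0.48745, giving −¼ ln(0.48745) = 0.179642.
d = 0.348559 + 0.179642 = 0.528201.
Under a molecular clock d = 2μt, so t = d/(2μ) = 0.528201 / (2 × 0.026) = 10.16 Myr.

10.16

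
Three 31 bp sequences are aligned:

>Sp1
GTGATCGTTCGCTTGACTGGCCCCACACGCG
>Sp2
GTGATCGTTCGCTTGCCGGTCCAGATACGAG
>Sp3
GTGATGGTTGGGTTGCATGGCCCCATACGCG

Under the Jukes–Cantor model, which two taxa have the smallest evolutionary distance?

Sp1–Sp2: 7/31 differ, p = 0.226, d = 0.269.
Sp1–Sp3: 6/31 differ, p = 0.194, d = 0.224.
Sp2–Sp3: 9/31 differ, p = 0.290, d = 0.367.
The smallest distance is between Sp1 and Sp3.

Sp1 and Sp3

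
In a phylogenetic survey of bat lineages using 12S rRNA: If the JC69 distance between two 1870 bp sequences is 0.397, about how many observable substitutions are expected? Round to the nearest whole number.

576

Invert JC69: p = (3/4)(1 − e^(−4d/3)) = 0.75 × (1 − e^(-0.529333)) = 0.75 × (1 − 0.588998) = 0.308252.
Expected differing sites = pL ≈ 0.308252 × 1870 = 576.43124 ≈ 576.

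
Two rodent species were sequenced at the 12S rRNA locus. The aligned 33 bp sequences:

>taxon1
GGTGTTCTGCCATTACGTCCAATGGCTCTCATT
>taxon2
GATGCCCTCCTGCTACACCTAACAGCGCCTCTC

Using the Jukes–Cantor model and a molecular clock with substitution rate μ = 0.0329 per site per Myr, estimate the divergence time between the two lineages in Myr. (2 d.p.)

The sequences differ at 17 of 33 sites, so p = 17/33 ≈ 0.515152.
d = −(3/4) ln(1 − 4p/3) = −0.75 ln(1 − 0.686869) = −0.75 ln(0.313131)
  = −0.75 × (-1.161134) = 0.870851 substitutions/site.
Under a molecular clock d = 2μt, so t = d/(2μ) = 0.870851 / (2 × 0.0329) = 13.23 Myr.

13.23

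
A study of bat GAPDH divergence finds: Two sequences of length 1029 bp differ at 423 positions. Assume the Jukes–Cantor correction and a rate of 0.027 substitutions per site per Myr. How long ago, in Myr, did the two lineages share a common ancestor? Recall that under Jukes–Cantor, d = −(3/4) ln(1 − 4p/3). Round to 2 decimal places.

p = 423/1029 ≈ 0.411079.
d = −(3/4) ln(1 − 4p/3) = −0.75 ln(1 − 0.548105) = −0.75 ln(0.451895)
  = −0.75 × (-0.794305) = 0.595729 substitutions/site.
Under a molecular clock d = 2μt, so t = d/(2μ) = 0.595729 / (2 × 0.027) = 11.03 Myr.

11.03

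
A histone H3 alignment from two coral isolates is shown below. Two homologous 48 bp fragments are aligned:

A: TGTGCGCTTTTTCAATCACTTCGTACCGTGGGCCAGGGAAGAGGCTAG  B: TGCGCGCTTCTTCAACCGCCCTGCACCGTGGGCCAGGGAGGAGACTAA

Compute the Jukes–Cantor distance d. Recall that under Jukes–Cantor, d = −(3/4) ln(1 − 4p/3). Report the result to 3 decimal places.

The sequences differ at 11 of 48 sites, so p = 11/48 ≈ 0.229167.
d = −(3/4) ln(1 − 4p/3) = −0.75 ln(1 − 0.305556) = −0.75 ln(0.694444)
  = −0.75 × (-0.364644) = 0.273483 substitutions/site.

0.273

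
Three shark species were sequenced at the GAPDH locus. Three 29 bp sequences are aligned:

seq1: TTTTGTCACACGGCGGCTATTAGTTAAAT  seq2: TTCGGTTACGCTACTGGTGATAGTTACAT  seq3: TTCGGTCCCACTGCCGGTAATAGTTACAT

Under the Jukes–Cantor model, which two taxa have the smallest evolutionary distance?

seq2 and seq3

seq1–seq2: 11/29 differ, p = 0.379, d = 0.529.
seq1–seq3: 8/29 differ, p = 0.276, d = 0.344.
seq2–seq3: 6/29 differ, p = 0.207, d = 0.242.
The smallest distance is between seq2 and seq3.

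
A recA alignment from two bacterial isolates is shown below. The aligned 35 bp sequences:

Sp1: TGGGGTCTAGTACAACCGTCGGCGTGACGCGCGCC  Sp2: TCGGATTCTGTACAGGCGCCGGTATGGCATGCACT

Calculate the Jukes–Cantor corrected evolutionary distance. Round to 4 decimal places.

The sequences differ at 15 of 35 sites, so p = 15/35 ≈ 0.428571.
d = −(3/4) ln(1 − 4p/3) = −0.75 ln(1 − 0.571428) = −0.75 ln(0.428572)
  = −0.75 × (-0.847297) = 0.635473 substitutions/site.

0.6355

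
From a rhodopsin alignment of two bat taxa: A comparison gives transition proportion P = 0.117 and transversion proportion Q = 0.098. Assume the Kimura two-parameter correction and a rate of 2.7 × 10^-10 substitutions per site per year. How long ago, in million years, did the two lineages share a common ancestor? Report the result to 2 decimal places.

474.58

Under the Kimura two-parameter model, d = −½ ln(1 − 2P − Q) − ¼ ln(1 − 2Q).
1 − 2P − Q = 0.668, giving −½ ln(0.668) = 0.201734.
1 − 2Q = 0.804, giving −¼ ln(0.804) = 0.054539.
d = 0.201734 + 0.054539 = 0.256273.
Under a molecular clock d = 2μt, so t = d/(2μ) = 0.256273 / (2 × 2.7 × 10^-10) = 474.58 million years.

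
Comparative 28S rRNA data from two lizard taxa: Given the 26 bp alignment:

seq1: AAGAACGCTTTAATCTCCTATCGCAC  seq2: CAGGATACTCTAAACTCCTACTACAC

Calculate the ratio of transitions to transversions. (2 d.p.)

3.50

Transitions are A↔G and C↔T; transversions are all other mismatches.
Transitions: 7. Transversions: 2.
R = 7/2 = 3.50.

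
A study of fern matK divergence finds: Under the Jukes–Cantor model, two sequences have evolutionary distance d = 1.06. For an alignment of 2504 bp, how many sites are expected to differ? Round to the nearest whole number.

1421

Invert JC69: p = (3/4)(1 − e^(−4d/3)) = 0.75 × (1 − e^(-1.413333)) = 0.75 × (1 − 0.243331) = 0.567502.
Expected differing sites = pL ≈ 0.567502 × 2504 = 1421.025008 ≈ 1421.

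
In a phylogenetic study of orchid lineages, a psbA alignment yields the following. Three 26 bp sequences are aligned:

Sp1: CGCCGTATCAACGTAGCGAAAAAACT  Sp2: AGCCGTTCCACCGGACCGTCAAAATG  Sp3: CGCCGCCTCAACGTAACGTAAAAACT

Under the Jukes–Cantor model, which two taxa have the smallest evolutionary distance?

Sp1–Sp2: 10/26 differ, p = 0.385, d = 0.539.
Sp1–Sp3: 4/26 differ, p = 0.154, d = 0.172.
Sp2–Sp3: 10/26 differ, p = 0.385, d = 0.539.
The smallest distance is between Sp1 and Sp3.

Sp1 and Sp3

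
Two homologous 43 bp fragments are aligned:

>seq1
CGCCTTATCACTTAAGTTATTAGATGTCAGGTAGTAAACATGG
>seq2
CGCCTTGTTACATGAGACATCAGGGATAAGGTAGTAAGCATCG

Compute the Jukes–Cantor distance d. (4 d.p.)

The sequences differ at 13 of 43 sites, so p = 13/43 ≈ 0.302326.
d = −(3/4) ln(1 − 4p/3) = −0.75 ln(1 − 0.403101) = −0.75 ln(0.596899)
  = −0.75 × (-0.516007) = 0.387005 substitutions/site.

0.3870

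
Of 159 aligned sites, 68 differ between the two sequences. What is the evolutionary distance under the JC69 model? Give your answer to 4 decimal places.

p = 68/159 ≈ 0.427673.
d = −(3/4) ln(1 − 4p/3) = −0.75 ln(1 − 0.570231) = −0.75 ln(0.429769)
  = −0.75 × (-0.844507) = 0.633380 substitutions/site.

0.6334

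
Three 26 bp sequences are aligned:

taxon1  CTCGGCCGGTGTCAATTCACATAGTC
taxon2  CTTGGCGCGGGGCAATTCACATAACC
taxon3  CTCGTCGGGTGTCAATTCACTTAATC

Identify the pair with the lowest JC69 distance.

taxon1 and taxon3

taxon1–taxon2: 7/26 differ, p = 0.269, d = 0.334.
taxon1–taxon3: 4/26 differ, p = 0.154, d = 0.172.
taxon2–taxon3: 7/26 differ, p = 0.269, d = 0.334.
The smallest distance is between taxon1 and taxon3.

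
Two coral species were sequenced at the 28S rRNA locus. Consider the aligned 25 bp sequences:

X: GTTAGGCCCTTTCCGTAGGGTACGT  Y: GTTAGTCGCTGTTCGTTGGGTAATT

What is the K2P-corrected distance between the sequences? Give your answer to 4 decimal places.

Of 25 sites, 1 differences are transitions and 6 are transversions, so P = 1/25 = 0.04 and Q = 6/25 = 0.24.
Under the Kimura two-parameter model, d = −½ ln(1 − 2P − Q) − ¼ ln(1 − 2Q).
1 − 2P − Q = 0.68, giving −½ ln(0.68) = 0.192831.
1 − 2Q = 0.52, giving −¼ ln(0.52) = 0.163482.
d = 0.192831 + 0.163482 = 0.356313.

0.3563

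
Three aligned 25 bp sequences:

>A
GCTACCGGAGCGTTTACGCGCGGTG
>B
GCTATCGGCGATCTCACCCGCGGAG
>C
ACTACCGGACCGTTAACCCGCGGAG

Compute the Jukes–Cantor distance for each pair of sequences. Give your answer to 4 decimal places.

d(A,B) = 0.4172, d(A,C) = 0.2326, d(B,C) = 0.4172

A–B: 8/25 sites differ → p = 0.32, d = −0.75 ln(1 − 0.426667) = 0.417216 ≈ 0.4172.
A–C: 5/25 sites differ → p = 0.2, d = −0.75 ln(1 − 0.266667) = 0.232617 ≈ 0.2326.
B–C: 8/25 sites differ → p = 0.32, d = −0.75 ln(1 − 0.426667) = 0.417216 ≈ 0.4172.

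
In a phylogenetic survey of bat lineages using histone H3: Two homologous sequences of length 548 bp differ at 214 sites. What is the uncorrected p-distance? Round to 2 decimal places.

0.39

p = 214/548 = 0.390510… ≈ 0.39 (to 2 d.p.).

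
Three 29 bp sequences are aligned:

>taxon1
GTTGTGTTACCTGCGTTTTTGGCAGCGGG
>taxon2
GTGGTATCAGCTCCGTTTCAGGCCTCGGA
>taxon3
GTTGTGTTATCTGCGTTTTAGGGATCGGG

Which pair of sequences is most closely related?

taxon1–taxon2: 10/29 differ, p = 0.345, d = 0.462.
taxon1–taxon3: 4/29 differ, p = 0.138, d = 0.152.
taxon2–taxon3: 9/29 differ, p = 0.310, d = 0.401.
The smallest distance is between taxon1 and taxon3.

taxon1 and taxon3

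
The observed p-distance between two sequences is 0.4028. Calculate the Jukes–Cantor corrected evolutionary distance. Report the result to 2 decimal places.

d = −(3/4) ln(1 − 4p/3) = −0.75 ln(1 − 0.537067) = −0.75 ln(0.462933)
  = −0.75 × (-0.770173) = 0.577630 substitutions/site.

0.58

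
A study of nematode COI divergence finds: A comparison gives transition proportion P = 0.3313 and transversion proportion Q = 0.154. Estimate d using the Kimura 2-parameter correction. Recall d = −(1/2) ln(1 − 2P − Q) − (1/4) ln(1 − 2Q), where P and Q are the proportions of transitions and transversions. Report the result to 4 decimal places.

Under the Kimura two-parameter model, d = −½ ln(1 − 2P − Q) − ¼ ln(1 − 2Q).
1 − 2P − Q = 0.1834, giving −½ ln(0.1834) = 0.848043.
1 − 2Q = 0.692, giving −¼ ln(0.692) = 0.092042.
d = 0.848043 + 0.092042 = 0.940085.

0.9401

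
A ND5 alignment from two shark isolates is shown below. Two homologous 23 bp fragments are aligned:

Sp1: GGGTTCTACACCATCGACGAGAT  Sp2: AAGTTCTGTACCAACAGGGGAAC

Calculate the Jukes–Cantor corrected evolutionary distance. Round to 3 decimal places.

0.761

The sequences differ at 11 of 23 sites, so p = 11/23 ≈ 0.478261.
d = −(3/4) ln(1 − 4p/3) = −0.75 ln(1 − 0.637681) = −0.75 ln(0.362319)
  = −0.75 × (-1.015230) = 0.761423 substitutions/site.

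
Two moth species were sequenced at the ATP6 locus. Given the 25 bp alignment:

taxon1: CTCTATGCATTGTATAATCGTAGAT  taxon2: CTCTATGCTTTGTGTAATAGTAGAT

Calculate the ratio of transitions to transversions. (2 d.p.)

Transitions are A↔G and C↔T; transversions are all other mismatches.
Transitions: 1. Transversions: 2.
R = 1/2 = 0.50.

0.50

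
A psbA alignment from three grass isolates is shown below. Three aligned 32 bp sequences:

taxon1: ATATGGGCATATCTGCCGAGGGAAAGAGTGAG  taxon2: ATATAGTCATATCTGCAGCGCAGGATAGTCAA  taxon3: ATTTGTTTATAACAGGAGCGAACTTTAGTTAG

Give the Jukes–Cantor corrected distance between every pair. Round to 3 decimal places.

taxon1–taxon2: 11/32 sites differ → p = 0.34375, d = −0.75 ln(1 − 0.458333) = 0.459828 ≈ 0.460.
taxon1–taxon3: 16/32 sites differ → p = 0.5, d = −0.75 ln(1 − 0.666667) = 0.823960 ≈ 0.824.
taxon2–taxon3: 13/32 sites differ → p = 0.40625, d = −0.75 ln(1 − 0.541667) = 0.585119 ≈ 0.585.

d(taxon1,taxon2) = 0.460, d(taxon1,taxon3) = 0.824, d(taxon2,taxon3) = 0.585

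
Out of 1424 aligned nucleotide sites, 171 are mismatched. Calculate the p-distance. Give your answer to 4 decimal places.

p = 171/1424 = 0.120084… ≈ 0.1201 (to 4 d.p.).

0.1201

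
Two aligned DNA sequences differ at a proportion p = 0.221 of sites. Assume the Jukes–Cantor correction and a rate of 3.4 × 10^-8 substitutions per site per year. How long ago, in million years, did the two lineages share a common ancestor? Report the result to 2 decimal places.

d = −(3/4) ln(1 − 4p/3) = −0.75 ln(1 − 0.294667) = −0.75 ln(0.705333)
  = −0.75 × (-0.349085) = 0.261814 substitutions/site.
Under a molecular clock d = 2μt, so t = d/(2μ) = 0.261814 / (2 × 3.4 × 10^-8) = 3.85 million years.

3.85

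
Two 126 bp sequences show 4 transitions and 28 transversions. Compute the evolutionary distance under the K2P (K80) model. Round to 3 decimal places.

0.315

P = 4/126 ≈ 0.031746 and Q = 28/126 ≈ 0.222222.
Under the Kimura two-parameter model, d = −½ ln(1 − 2P − Q) − ¼ ln(1 − 2Q).
1 − 2P − Q = 0.714286, giving −½ ln(0.714286) = 0.168236.
1 − 2Q = 0.555556, giving −¼ ln(0.555556) = 0.146946.
d = 0.168236 + 0.146946 = 0.315182.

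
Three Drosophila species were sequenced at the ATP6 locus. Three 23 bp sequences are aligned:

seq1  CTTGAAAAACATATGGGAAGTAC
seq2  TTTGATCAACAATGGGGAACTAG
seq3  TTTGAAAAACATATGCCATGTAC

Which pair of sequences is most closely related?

seq1 and seq3

seq1–seq2: 8/23 differ, p = 0.348, d = 0.467.
seq1–seq3: 4/23 differ, p = 0.174, d = 0.198.
seq2–seq3: 10/23 differ, p = 0.435, d = 0.650.
The smallest distance is between seq1 and seq3.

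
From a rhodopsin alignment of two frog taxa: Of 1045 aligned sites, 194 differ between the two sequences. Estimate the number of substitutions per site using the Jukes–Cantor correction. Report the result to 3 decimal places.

p = 194/1045 ≈ 0.185646.
d = −(3/4) ln(1 − 4p/3) = −0.75 ln(1 − 0.247528) = −0.75 ln(0.752472)
  = −0.75 × (-0.284391) = 0.213293 substitutions/site.

0.213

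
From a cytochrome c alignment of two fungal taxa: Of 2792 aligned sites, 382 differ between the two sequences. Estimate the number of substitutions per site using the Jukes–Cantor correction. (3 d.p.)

p = 382/2792 ≈ 0.136819.
d = −(3/4) ln(1 − 4p/3) = −0.75 ln(1 − 0.182425) = −0.75 ln(0.817575)
  = −0.75 × (-0.201413) = 0.151060 substitutions/site.

0.151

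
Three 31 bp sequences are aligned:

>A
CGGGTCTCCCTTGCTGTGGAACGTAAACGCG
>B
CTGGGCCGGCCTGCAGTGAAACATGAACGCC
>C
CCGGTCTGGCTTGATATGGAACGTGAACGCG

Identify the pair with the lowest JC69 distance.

A and C

A–B: 11/31 differ, p = 0.355, d = 0.481.
A–C: 6/31 differ, p = 0.194, d = 0.224.
B–C: 10/31 differ, p = 0.323, d = 0.422.
The smallest distance is between A and C.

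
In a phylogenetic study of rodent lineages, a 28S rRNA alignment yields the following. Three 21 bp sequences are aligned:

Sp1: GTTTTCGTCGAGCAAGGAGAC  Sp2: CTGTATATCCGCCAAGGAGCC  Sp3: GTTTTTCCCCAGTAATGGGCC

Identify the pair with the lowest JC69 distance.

Sp1–Sp2: 9/21 differ, p = 0.429, d = 0.635.
Sp1–Sp3: 8/21 differ, p = 0.381, d = 0.532.
Sp2–Sp3: 10/21 differ, p = 0.476, d = 0.756.
The smallest distance is between Sp1 and Sp3.

Sp1 and Sp3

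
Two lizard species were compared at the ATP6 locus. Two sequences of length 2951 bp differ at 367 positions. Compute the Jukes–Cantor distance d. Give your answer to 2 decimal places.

0.14

p = 367/2951 ≈ 0.124365.
d = −(3/4) ln(1 − 4p/3) = −0.75 ln(1 − 0.16582) = −0.75 ln(0.83418)
  = −0.75 × (-0.181306) = 0.135980 substitutions/site.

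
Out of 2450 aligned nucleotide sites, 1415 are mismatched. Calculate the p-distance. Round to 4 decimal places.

0.5776

p = 1415/2450 = 0.577551… ≈ 0.5776 (to 4 d.p.).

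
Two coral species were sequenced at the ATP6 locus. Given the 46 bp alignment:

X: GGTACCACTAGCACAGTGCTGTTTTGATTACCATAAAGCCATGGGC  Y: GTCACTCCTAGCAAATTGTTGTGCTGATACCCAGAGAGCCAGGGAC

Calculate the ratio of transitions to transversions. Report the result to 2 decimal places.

0.67

Transitions are A↔G and C↔T; transversions are all other mismatches.
Transitions: 6. Transversions: 9.
R = 6/9 = 0.666666… ≈ 0.67 (to 2 d.p.).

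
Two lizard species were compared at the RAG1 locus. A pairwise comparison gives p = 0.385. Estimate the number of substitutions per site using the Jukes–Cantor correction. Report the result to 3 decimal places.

0.540

d = −(3/4) ln(1 − 4p/3) = −0.75 ln(1 − 0.513333) = −0.75 ln(0.486667)
  = −0.75 × (-0.720175) = 0.540131 substitutions/site.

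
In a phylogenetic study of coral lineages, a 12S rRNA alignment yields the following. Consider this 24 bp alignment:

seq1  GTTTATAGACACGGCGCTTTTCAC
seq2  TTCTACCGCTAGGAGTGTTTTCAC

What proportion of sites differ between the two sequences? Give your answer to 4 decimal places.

The sequences differ at 11 of 24 positions.
p = 11/24 = 0.458333… ≈ 0.4583 (to 4 d.p.).

0.4583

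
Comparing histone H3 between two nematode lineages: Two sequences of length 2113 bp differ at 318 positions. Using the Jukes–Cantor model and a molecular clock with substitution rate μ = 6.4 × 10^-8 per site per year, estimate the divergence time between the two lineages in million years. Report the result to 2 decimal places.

p = 318/2113 ≈ 0.150497.
d = −(3/4) ln(1 − 4p/3) = −0.75 ln(1 − 0.200663) = −0.75 ln(0.799337)
  = −0.75 × (-0.223973) = 0.167980 substitutions/site.
Under a molecular clock d = 2μt, so t = d/(2μ) = 0.167980 / (2 × 6.4 × 10^-8) = 1.31 million years.

1.31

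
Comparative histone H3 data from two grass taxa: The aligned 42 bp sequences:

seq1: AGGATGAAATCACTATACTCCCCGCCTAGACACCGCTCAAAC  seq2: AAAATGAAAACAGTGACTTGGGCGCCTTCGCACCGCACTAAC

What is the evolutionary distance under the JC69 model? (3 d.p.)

The sequences differ at 16 of 42 sites, so p = 16/42 ≈ 0.380952.
d = −(3/4) ln(1 − 4p/3) = −0.75 ln(1 − 0.507936) = −0.75 ln(0.492064)
  = −0.75 × (-0.709146) = 0.531860 substitutions/site.

0.532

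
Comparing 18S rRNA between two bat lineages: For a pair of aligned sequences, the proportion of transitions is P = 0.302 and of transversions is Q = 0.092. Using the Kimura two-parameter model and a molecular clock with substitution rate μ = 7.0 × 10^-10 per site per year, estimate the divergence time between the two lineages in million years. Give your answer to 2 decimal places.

461.57

Under the Kimura two-parameter model, d = −½ ln(1 − 2P − Q) − ¼ ln(1 − 2Q).
1 − 2P − Q = 0.304, giving −½ ln(0.304) = 0.595364.
1 − 2Q = 0.816, giving −¼ ln(0.816) = 0.050835.
d = 0.595364 + 0.050835 = 0.646199.
Under a molecular clock d = 2μt, so t = d/(2μ) = 0.646199 / (2 × 7.0 × 10^-10) = 461.57 million years.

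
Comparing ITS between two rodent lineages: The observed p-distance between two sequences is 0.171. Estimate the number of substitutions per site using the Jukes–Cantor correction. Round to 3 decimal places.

0.194

d = −(3/4) ln(1 − 4p/3) = −0.75 ln(1 − 0.228) = −0.75 ln(0.772)
  = −0.75 × (-0.258771) = 0.194078 substitutions/site.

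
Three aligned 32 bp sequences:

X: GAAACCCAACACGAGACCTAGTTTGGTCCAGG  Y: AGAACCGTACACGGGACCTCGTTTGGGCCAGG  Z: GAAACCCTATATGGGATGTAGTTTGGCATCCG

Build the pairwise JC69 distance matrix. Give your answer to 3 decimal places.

X–Y: 7/32 sites differ → p = 0.21875, d = −0.75 ln(1 − 0.291667) = 0.258631 ≈ 0.259.
X–Z: 11/32 sites differ → p = 0.34375, d = −0.75 ln(1 − 0.458333) = 0.459828 ≈ 0.460.
Y–Z: 13/32 sites differ → p = 0.40625, d = −0.75 ln(1 − 0.541667) = 0.585119 ≈ 0.585.

d(X,Y) = 0.259, d(X,Z) = 0.460, d(Y,Z) = 0.585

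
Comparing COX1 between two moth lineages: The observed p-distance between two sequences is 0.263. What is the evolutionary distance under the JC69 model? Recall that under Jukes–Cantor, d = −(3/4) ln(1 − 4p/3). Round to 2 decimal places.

0.32

d = −(3/4) ln(1 − 4p/3) = −0.75 ln(1 − 0.350667) = −0.75 ln(0.649333)
  = −0.75 × (-0.431810) = 0.323858 substitutions/site.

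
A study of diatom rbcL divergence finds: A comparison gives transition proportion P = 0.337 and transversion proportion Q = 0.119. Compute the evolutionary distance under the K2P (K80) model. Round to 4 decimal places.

Under the Kimura two-parameter model, d = −½ ln(1 − 2P − Q) − ¼ ln(1 − 2Q).
1 − 2P − Q = 0.207, giving −½ ln(0.207) = 0.787518.
1 − 2Q = 0.762, giving −¼ ln(0.762) = 0.067952.
d = 0.787518 + 0.067952 = 0.855470.

0.8555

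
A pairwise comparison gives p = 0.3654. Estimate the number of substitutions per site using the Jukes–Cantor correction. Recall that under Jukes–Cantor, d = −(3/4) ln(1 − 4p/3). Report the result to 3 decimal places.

d = −(3/4) ln(1 − 4p/3) = −0.75 ln(1 − 0.4872) = −0.75 ln(0.5128)
  = −0.75 × (-0.667869) = 0.500902 substitutions/site.

0.501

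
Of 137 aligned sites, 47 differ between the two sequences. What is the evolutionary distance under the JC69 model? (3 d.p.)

p = 47/137 ≈ 0.343066.
d = −(3/4) ln(1 − 4p/3) = −0.75 ln(1 − 0.457421) = −0.75 ln(0.542579)
  = −0.75 × (-0.611422) = 0.458567 substitutions/site.

0.459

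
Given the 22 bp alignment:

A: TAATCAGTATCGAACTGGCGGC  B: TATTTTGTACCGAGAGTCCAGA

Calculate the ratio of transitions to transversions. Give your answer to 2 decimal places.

Transitions are A↔G and C↔T; transversions are all other mismatches.
Transitions: 4. Transversions: 7.
R = 4/7 = 0.571428… ≈ 0.57 (to 2 d.p.).

0.57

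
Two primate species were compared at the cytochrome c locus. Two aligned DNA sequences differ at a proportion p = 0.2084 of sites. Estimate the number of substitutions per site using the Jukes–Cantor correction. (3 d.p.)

0.244

d = −(3/4) ln(1 − 4p/3) = −0.75 ln(1 − 0.277867) = −0.75 ln(0.722133)
  = −0.75 × (-0.325546) = 0.244160 substitutions/site.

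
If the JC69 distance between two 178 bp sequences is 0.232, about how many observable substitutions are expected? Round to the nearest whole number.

36

Invert JC69: p = (3/4)(1 − e^(−4d/3)) = 0.75 × (1 − e^(-0.309333)) = 0.75 × (1 − 0.733936) = 0.199548.
Expected differing sites = pL ≈ 0.199548 × 178 = 35.519544 ≈ 36.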